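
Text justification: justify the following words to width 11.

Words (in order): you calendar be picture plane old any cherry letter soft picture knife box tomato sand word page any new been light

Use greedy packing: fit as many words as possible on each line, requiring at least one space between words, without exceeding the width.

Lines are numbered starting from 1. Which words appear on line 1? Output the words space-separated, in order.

Answer: you

Derivation:
Line 1: ['you'] (min_width=3, slack=8)
Line 2: ['calendar', 'be'] (min_width=11, slack=0)
Line 3: ['picture'] (min_width=7, slack=4)
Line 4: ['plane', 'old'] (min_width=9, slack=2)
Line 5: ['any', 'cherry'] (min_width=10, slack=1)
Line 6: ['letter', 'soft'] (min_width=11, slack=0)
Line 7: ['picture'] (min_width=7, slack=4)
Line 8: ['knife', 'box'] (min_width=9, slack=2)
Line 9: ['tomato', 'sand'] (min_width=11, slack=0)
Line 10: ['word', 'page'] (min_width=9, slack=2)
Line 11: ['any', 'new'] (min_width=7, slack=4)
Line 12: ['been', 'light'] (min_width=10, slack=1)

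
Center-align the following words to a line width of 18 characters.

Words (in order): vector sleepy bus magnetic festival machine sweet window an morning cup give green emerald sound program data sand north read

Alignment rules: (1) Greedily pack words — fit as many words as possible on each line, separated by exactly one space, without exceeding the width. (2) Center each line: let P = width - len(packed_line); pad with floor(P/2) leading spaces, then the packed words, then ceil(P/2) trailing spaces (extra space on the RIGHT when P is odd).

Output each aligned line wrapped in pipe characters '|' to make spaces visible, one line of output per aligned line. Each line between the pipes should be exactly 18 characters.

Answer: |vector sleepy bus |
|magnetic festival |
|  machine sweet   |
|window an morning |
|  cup give green  |
|  emerald sound   |
|program data sand |
|    north read    |

Derivation:
Line 1: ['vector', 'sleepy', 'bus'] (min_width=17, slack=1)
Line 2: ['magnetic', 'festival'] (min_width=17, slack=1)
Line 3: ['machine', 'sweet'] (min_width=13, slack=5)
Line 4: ['window', 'an', 'morning'] (min_width=17, slack=1)
Line 5: ['cup', 'give', 'green'] (min_width=14, slack=4)
Line 6: ['emerald', 'sound'] (min_width=13, slack=5)
Line 7: ['program', 'data', 'sand'] (min_width=17, slack=1)
Line 8: ['north', 'read'] (min_width=10, slack=8)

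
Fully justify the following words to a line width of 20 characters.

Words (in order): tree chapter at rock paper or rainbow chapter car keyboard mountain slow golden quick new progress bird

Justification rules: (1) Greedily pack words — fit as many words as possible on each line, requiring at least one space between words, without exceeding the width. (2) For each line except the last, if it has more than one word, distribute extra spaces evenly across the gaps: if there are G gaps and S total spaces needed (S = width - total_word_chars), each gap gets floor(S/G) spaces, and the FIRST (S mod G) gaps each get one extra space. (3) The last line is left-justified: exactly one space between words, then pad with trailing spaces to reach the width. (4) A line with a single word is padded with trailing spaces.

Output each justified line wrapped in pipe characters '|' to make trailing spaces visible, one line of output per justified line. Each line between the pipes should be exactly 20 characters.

Line 1: ['tree', 'chapter', 'at', 'rock'] (min_width=20, slack=0)
Line 2: ['paper', 'or', 'rainbow'] (min_width=16, slack=4)
Line 3: ['chapter', 'car', 'keyboard'] (min_width=20, slack=0)
Line 4: ['mountain', 'slow', 'golden'] (min_width=20, slack=0)
Line 5: ['quick', 'new', 'progress'] (min_width=18, slack=2)
Line 6: ['bird'] (min_width=4, slack=16)

Answer: |tree chapter at rock|
|paper   or   rainbow|
|chapter car keyboard|
|mountain slow golden|
|quick  new  progress|
|bird                |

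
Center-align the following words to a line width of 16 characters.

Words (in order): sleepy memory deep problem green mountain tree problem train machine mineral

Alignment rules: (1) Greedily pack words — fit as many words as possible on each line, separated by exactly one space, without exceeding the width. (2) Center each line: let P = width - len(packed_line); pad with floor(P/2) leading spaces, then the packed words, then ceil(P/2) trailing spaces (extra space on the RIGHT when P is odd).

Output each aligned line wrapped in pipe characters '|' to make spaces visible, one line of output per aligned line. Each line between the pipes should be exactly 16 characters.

Line 1: ['sleepy', 'memory'] (min_width=13, slack=3)
Line 2: ['deep', 'problem'] (min_width=12, slack=4)
Line 3: ['green', 'mountain'] (min_width=14, slack=2)
Line 4: ['tree', 'problem'] (min_width=12, slack=4)
Line 5: ['train', 'machine'] (min_width=13, slack=3)
Line 6: ['mineral'] (min_width=7, slack=9)

Answer: | sleepy memory  |
|  deep problem  |
| green mountain |
|  tree problem  |
| train machine  |
|    mineral     |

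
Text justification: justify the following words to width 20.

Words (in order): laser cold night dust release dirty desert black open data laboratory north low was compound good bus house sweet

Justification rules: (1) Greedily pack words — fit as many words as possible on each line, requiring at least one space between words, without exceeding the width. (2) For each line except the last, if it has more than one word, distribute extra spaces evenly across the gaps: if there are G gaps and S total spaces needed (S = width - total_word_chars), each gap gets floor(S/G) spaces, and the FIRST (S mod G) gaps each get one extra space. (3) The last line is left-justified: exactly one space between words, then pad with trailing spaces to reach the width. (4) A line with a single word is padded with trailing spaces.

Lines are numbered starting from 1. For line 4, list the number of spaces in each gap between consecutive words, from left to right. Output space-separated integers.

Answer: 6

Derivation:
Line 1: ['laser', 'cold', 'night'] (min_width=16, slack=4)
Line 2: ['dust', 'release', 'dirty'] (min_width=18, slack=2)
Line 3: ['desert', 'black', 'open'] (min_width=17, slack=3)
Line 4: ['data', 'laboratory'] (min_width=15, slack=5)
Line 5: ['north', 'low', 'was'] (min_width=13, slack=7)
Line 6: ['compound', 'good', 'bus'] (min_width=17, slack=3)
Line 7: ['house', 'sweet'] (min_width=11, slack=9)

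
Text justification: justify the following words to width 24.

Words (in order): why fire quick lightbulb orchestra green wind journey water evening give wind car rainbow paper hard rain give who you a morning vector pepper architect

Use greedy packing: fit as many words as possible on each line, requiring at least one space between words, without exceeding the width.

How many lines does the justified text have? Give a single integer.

Answer: 7

Derivation:
Line 1: ['why', 'fire', 'quick', 'lightbulb'] (min_width=24, slack=0)
Line 2: ['orchestra', 'green', 'wind'] (min_width=20, slack=4)
Line 3: ['journey', 'water', 'evening'] (min_width=21, slack=3)
Line 4: ['give', 'wind', 'car', 'rainbow'] (min_width=21, slack=3)
Line 5: ['paper', 'hard', 'rain', 'give', 'who'] (min_width=24, slack=0)
Line 6: ['you', 'a', 'morning', 'vector'] (min_width=20, slack=4)
Line 7: ['pepper', 'architect'] (min_width=16, slack=8)
Total lines: 7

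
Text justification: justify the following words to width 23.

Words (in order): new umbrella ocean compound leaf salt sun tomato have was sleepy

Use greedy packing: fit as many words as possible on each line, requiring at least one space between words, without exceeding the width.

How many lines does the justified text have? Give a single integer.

Answer: 3

Derivation:
Line 1: ['new', 'umbrella', 'ocean'] (min_width=18, slack=5)
Line 2: ['compound', 'leaf', 'salt', 'sun'] (min_width=22, slack=1)
Line 3: ['tomato', 'have', 'was', 'sleepy'] (min_width=22, slack=1)
Total lines: 3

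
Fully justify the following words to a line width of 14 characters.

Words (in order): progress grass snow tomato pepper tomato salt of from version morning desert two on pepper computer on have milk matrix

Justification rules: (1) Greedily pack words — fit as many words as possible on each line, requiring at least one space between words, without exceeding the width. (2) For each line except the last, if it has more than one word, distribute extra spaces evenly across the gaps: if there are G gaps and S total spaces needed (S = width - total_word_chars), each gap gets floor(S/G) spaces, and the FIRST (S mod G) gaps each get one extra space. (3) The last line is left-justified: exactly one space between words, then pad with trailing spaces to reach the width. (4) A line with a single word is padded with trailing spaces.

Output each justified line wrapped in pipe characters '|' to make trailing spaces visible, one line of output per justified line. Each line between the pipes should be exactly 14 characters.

Answer: |progress grass|
|snow    tomato|
|pepper  tomato|
|salt  of  from|
|version       |
|morning desert|
|two  on pepper|
|computer    on|
|have      milk|
|matrix        |

Derivation:
Line 1: ['progress', 'grass'] (min_width=14, slack=0)
Line 2: ['snow', 'tomato'] (min_width=11, slack=3)
Line 3: ['pepper', 'tomato'] (min_width=13, slack=1)
Line 4: ['salt', 'of', 'from'] (min_width=12, slack=2)
Line 5: ['version'] (min_width=7, slack=7)
Line 6: ['morning', 'desert'] (min_width=14, slack=0)
Line 7: ['two', 'on', 'pepper'] (min_width=13, slack=1)
Line 8: ['computer', 'on'] (min_width=11, slack=3)
Line 9: ['have', 'milk'] (min_width=9, slack=5)
Line 10: ['matrix'] (min_width=6, slack=8)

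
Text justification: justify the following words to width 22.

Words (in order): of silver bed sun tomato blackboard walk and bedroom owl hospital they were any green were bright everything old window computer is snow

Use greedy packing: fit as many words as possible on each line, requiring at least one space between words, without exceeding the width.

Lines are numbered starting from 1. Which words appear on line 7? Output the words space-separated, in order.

Line 1: ['of', 'silver', 'bed', 'sun'] (min_width=17, slack=5)
Line 2: ['tomato', 'blackboard', 'walk'] (min_width=22, slack=0)
Line 3: ['and', 'bedroom', 'owl'] (min_width=15, slack=7)
Line 4: ['hospital', 'they', 'were', 'any'] (min_width=22, slack=0)
Line 5: ['green', 'were', 'bright'] (min_width=17, slack=5)
Line 6: ['everything', 'old', 'window'] (min_width=21, slack=1)
Line 7: ['computer', 'is', 'snow'] (min_width=16, slack=6)

Answer: computer is snow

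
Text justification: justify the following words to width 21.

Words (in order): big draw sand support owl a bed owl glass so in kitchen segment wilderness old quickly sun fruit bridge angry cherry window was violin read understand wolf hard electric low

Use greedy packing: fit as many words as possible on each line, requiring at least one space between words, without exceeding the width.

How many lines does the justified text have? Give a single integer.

Answer: 9

Derivation:
Line 1: ['big', 'draw', 'sand', 'support'] (min_width=21, slack=0)
Line 2: ['owl', 'a', 'bed', 'owl', 'glass'] (min_width=19, slack=2)
Line 3: ['so', 'in', 'kitchen', 'segment'] (min_width=21, slack=0)
Line 4: ['wilderness', 'old'] (min_width=14, slack=7)
Line 5: ['quickly', 'sun', 'fruit'] (min_width=17, slack=4)
Line 6: ['bridge', 'angry', 'cherry'] (min_width=19, slack=2)
Line 7: ['window', 'was', 'violin'] (min_width=17, slack=4)
Line 8: ['read', 'understand', 'wolf'] (min_width=20, slack=1)
Line 9: ['hard', 'electric', 'low'] (min_width=17, slack=4)
Total lines: 9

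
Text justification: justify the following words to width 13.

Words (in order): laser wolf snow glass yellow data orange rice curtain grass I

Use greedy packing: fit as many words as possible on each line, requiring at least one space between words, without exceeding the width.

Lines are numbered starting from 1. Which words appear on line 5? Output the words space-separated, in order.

Answer: curtain grass

Derivation:
Line 1: ['laser', 'wolf'] (min_width=10, slack=3)
Line 2: ['snow', 'glass'] (min_width=10, slack=3)
Line 3: ['yellow', 'data'] (min_width=11, slack=2)
Line 4: ['orange', 'rice'] (min_width=11, slack=2)
Line 5: ['curtain', 'grass'] (min_width=13, slack=0)
Line 6: ['I'] (min_width=1, slack=12)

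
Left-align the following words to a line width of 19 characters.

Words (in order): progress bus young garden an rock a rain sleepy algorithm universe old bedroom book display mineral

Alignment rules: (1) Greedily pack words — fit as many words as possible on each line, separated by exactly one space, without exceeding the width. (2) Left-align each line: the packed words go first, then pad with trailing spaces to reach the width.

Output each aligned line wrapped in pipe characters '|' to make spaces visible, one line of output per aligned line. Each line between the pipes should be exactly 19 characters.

Line 1: ['progress', 'bus', 'young'] (min_width=18, slack=1)
Line 2: ['garden', 'an', 'rock', 'a'] (min_width=16, slack=3)
Line 3: ['rain', 'sleepy'] (min_width=11, slack=8)
Line 4: ['algorithm', 'universe'] (min_width=18, slack=1)
Line 5: ['old', 'bedroom', 'book'] (min_width=16, slack=3)
Line 6: ['display', 'mineral'] (min_width=15, slack=4)

Answer: |progress bus young |
|garden an rock a   |
|rain sleepy        |
|algorithm universe |
|old bedroom book   |
|display mineral    |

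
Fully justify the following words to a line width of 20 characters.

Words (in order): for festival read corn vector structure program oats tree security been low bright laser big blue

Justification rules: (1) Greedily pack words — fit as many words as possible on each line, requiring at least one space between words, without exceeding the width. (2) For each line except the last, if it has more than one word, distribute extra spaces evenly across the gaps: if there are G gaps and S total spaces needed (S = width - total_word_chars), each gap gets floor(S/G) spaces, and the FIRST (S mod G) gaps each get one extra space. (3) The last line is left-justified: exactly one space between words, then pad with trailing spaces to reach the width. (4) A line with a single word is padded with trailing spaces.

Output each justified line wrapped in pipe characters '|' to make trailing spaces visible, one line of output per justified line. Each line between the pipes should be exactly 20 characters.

Answer: |for   festival  read|
|corn          vector|
|structure    program|
|oats  tree  security|
|been    low   bright|
|laser big blue      |

Derivation:
Line 1: ['for', 'festival', 'read'] (min_width=17, slack=3)
Line 2: ['corn', 'vector'] (min_width=11, slack=9)
Line 3: ['structure', 'program'] (min_width=17, slack=3)
Line 4: ['oats', 'tree', 'security'] (min_width=18, slack=2)
Line 5: ['been', 'low', 'bright'] (min_width=15, slack=5)
Line 6: ['laser', 'big', 'blue'] (min_width=14, slack=6)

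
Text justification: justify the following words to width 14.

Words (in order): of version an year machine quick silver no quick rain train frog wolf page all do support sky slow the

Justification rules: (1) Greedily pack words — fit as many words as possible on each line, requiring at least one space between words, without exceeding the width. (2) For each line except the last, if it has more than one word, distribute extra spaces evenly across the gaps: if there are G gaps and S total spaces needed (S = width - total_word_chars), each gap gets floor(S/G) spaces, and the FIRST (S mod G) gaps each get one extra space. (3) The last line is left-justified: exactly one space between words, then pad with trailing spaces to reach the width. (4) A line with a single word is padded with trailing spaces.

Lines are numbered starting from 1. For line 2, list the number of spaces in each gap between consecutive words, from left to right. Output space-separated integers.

Line 1: ['of', 'version', 'an'] (min_width=13, slack=1)
Line 2: ['year', 'machine'] (min_width=12, slack=2)
Line 3: ['quick', 'silver'] (min_width=12, slack=2)
Line 4: ['no', 'quick', 'rain'] (min_width=13, slack=1)
Line 5: ['train', 'frog'] (min_width=10, slack=4)
Line 6: ['wolf', 'page', 'all'] (min_width=13, slack=1)
Line 7: ['do', 'support', 'sky'] (min_width=14, slack=0)
Line 8: ['slow', 'the'] (min_width=8, slack=6)

Answer: 3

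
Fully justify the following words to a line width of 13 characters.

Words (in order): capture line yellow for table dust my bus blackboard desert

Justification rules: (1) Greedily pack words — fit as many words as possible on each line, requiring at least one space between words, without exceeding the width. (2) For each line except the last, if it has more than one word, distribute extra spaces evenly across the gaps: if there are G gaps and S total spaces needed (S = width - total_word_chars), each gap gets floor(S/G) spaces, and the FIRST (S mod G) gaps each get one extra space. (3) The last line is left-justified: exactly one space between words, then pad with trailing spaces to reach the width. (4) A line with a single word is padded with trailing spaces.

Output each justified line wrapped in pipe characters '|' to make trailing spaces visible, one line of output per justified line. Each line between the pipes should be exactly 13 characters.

Line 1: ['capture', 'line'] (min_width=12, slack=1)
Line 2: ['yellow', 'for'] (min_width=10, slack=3)
Line 3: ['table', 'dust', 'my'] (min_width=13, slack=0)
Line 4: ['bus'] (min_width=3, slack=10)
Line 5: ['blackboard'] (min_width=10, slack=3)
Line 6: ['desert'] (min_width=6, slack=7)

Answer: |capture  line|
|yellow    for|
|table dust my|
|bus          |
|blackboard   |
|desert       |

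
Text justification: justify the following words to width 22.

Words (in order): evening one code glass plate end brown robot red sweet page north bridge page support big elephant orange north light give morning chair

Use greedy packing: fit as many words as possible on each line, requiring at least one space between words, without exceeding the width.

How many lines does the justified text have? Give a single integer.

Answer: 7

Derivation:
Line 1: ['evening', 'one', 'code', 'glass'] (min_width=22, slack=0)
Line 2: ['plate', 'end', 'brown', 'robot'] (min_width=21, slack=1)
Line 3: ['red', 'sweet', 'page', 'north'] (min_width=20, slack=2)
Line 4: ['bridge', 'page', 'support'] (min_width=19, slack=3)
Line 5: ['big', 'elephant', 'orange'] (min_width=19, slack=3)
Line 6: ['north', 'light', 'give'] (min_width=16, slack=6)
Line 7: ['morning', 'chair'] (min_width=13, slack=9)
Total lines: 7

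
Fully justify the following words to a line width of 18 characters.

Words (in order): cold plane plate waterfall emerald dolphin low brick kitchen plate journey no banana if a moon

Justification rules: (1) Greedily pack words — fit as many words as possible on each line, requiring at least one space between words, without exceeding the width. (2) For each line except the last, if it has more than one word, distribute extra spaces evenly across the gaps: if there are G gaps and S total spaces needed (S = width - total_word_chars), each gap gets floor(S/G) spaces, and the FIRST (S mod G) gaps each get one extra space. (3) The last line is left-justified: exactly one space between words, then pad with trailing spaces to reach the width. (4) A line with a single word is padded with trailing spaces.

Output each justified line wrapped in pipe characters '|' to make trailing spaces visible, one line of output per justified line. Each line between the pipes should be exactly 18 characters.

Line 1: ['cold', 'plane', 'plate'] (min_width=16, slack=2)
Line 2: ['waterfall', 'emerald'] (min_width=17, slack=1)
Line 3: ['dolphin', 'low', 'brick'] (min_width=17, slack=1)
Line 4: ['kitchen', 'plate'] (min_width=13, slack=5)
Line 5: ['journey', 'no', 'banana'] (min_width=17, slack=1)
Line 6: ['if', 'a', 'moon'] (min_width=9, slack=9)

Answer: |cold  plane  plate|
|waterfall  emerald|
|dolphin  low brick|
|kitchen      plate|
|journey  no banana|
|if a moon         |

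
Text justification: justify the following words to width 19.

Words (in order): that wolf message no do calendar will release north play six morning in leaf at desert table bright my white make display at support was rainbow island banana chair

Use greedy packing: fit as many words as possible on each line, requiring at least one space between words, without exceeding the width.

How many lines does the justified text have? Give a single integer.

Answer: 9

Derivation:
Line 1: ['that', 'wolf', 'message'] (min_width=17, slack=2)
Line 2: ['no', 'do', 'calendar', 'will'] (min_width=19, slack=0)
Line 3: ['release', 'north', 'play'] (min_width=18, slack=1)
Line 4: ['six', 'morning', 'in', 'leaf'] (min_width=19, slack=0)
Line 5: ['at', 'desert', 'table'] (min_width=15, slack=4)
Line 6: ['bright', 'my', 'white'] (min_width=15, slack=4)
Line 7: ['make', 'display', 'at'] (min_width=15, slack=4)
Line 8: ['support', 'was', 'rainbow'] (min_width=19, slack=0)
Line 9: ['island', 'banana', 'chair'] (min_width=19, slack=0)
Total lines: 9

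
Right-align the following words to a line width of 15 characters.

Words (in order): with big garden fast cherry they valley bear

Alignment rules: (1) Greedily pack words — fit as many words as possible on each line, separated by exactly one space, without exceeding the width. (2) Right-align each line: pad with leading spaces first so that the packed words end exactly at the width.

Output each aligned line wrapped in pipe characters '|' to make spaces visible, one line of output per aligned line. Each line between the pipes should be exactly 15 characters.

Answer: |with big garden|
|    fast cherry|
|    they valley|
|           bear|

Derivation:
Line 1: ['with', 'big', 'garden'] (min_width=15, slack=0)
Line 2: ['fast', 'cherry'] (min_width=11, slack=4)
Line 3: ['they', 'valley'] (min_width=11, slack=4)
Line 4: ['bear'] (min_width=4, slack=11)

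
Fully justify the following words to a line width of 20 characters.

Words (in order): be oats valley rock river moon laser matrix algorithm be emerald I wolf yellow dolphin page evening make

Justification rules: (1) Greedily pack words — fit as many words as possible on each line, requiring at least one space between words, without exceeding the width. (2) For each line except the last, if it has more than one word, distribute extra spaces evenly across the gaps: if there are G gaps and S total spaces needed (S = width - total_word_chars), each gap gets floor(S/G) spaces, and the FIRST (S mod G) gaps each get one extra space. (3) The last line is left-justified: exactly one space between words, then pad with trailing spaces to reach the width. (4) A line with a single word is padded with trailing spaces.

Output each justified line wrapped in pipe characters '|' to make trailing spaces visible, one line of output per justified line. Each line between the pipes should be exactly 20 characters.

Line 1: ['be', 'oats', 'valley', 'rock'] (min_width=19, slack=1)
Line 2: ['river', 'moon', 'laser'] (min_width=16, slack=4)
Line 3: ['matrix', 'algorithm', 'be'] (min_width=19, slack=1)
Line 4: ['emerald', 'I', 'wolf'] (min_width=14, slack=6)
Line 5: ['yellow', 'dolphin', 'page'] (min_width=19, slack=1)
Line 6: ['evening', 'make'] (min_width=12, slack=8)

Answer: |be  oats valley rock|
|river   moon   laser|
|matrix  algorithm be|
|emerald    I    wolf|
|yellow  dolphin page|
|evening make        |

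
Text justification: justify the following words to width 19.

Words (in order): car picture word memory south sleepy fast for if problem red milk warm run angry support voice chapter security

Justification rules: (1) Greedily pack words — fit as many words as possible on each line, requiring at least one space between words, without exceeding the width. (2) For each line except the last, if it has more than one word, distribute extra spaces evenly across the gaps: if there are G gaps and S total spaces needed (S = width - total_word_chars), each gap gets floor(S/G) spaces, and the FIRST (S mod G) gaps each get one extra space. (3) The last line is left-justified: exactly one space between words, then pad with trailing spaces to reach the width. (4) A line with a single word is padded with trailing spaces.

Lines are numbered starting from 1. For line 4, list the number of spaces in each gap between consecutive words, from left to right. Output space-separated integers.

Answer: 2 2 1

Derivation:
Line 1: ['car', 'picture', 'word'] (min_width=16, slack=3)
Line 2: ['memory', 'south', 'sleepy'] (min_width=19, slack=0)
Line 3: ['fast', 'for', 'if', 'problem'] (min_width=19, slack=0)
Line 4: ['red', 'milk', 'warm', 'run'] (min_width=17, slack=2)
Line 5: ['angry', 'support', 'voice'] (min_width=19, slack=0)
Line 6: ['chapter', 'security'] (min_width=16, slack=3)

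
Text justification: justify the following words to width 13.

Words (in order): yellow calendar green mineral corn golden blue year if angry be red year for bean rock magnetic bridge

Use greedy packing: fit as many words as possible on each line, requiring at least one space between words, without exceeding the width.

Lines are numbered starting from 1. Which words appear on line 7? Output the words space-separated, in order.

Line 1: ['yellow'] (min_width=6, slack=7)
Line 2: ['calendar'] (min_width=8, slack=5)
Line 3: ['green', 'mineral'] (min_width=13, slack=0)
Line 4: ['corn', 'golden'] (min_width=11, slack=2)
Line 5: ['blue', 'year', 'if'] (min_width=12, slack=1)
Line 6: ['angry', 'be', 'red'] (min_width=12, slack=1)
Line 7: ['year', 'for', 'bean'] (min_width=13, slack=0)
Line 8: ['rock', 'magnetic'] (min_width=13, slack=0)
Line 9: ['bridge'] (min_width=6, slack=7)

Answer: year for bean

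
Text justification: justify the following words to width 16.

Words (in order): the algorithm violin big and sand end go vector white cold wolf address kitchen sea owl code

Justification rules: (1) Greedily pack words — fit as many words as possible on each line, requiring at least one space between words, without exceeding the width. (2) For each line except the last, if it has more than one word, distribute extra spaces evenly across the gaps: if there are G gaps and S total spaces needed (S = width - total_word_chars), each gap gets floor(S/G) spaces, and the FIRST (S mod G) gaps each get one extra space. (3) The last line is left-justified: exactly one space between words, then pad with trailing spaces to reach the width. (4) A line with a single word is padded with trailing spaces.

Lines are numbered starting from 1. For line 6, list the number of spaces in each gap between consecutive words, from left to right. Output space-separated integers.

Answer: 2

Derivation:
Line 1: ['the', 'algorithm'] (min_width=13, slack=3)
Line 2: ['violin', 'big', 'and'] (min_width=14, slack=2)
Line 3: ['sand', 'end', 'go'] (min_width=11, slack=5)
Line 4: ['vector', 'white'] (min_width=12, slack=4)
Line 5: ['cold', 'wolf'] (min_width=9, slack=7)
Line 6: ['address', 'kitchen'] (min_width=15, slack=1)
Line 7: ['sea', 'owl', 'code'] (min_width=12, slack=4)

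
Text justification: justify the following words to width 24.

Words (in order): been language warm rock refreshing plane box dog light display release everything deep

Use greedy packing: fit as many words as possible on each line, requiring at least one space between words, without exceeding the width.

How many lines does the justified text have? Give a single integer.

Line 1: ['been', 'language', 'warm', 'rock'] (min_width=23, slack=1)
Line 2: ['refreshing', 'plane', 'box', 'dog'] (min_width=24, slack=0)
Line 3: ['light', 'display', 'release'] (min_width=21, slack=3)
Line 4: ['everything', 'deep'] (min_width=15, slack=9)
Total lines: 4

Answer: 4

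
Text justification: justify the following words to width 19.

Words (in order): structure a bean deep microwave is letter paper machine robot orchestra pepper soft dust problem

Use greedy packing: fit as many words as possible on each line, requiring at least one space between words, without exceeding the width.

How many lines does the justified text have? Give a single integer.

Answer: 6

Derivation:
Line 1: ['structure', 'a', 'bean'] (min_width=16, slack=3)
Line 2: ['deep', 'microwave', 'is'] (min_width=17, slack=2)
Line 3: ['letter', 'paper'] (min_width=12, slack=7)
Line 4: ['machine', 'robot'] (min_width=13, slack=6)
Line 5: ['orchestra', 'pepper'] (min_width=16, slack=3)
Line 6: ['soft', 'dust', 'problem'] (min_width=17, slack=2)
Total lines: 6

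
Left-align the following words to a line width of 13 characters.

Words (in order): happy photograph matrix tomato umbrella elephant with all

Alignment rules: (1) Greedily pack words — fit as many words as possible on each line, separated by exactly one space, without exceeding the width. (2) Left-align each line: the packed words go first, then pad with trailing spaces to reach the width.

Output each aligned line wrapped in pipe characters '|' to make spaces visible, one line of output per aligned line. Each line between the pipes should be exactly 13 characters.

Answer: |happy        |
|photograph   |
|matrix tomato|
|umbrella     |
|elephant with|
|all          |

Derivation:
Line 1: ['happy'] (min_width=5, slack=8)
Line 2: ['photograph'] (min_width=10, slack=3)
Line 3: ['matrix', 'tomato'] (min_width=13, slack=0)
Line 4: ['umbrella'] (min_width=8, slack=5)
Line 5: ['elephant', 'with'] (min_width=13, slack=0)
Line 6: ['all'] (min_width=3, slack=10)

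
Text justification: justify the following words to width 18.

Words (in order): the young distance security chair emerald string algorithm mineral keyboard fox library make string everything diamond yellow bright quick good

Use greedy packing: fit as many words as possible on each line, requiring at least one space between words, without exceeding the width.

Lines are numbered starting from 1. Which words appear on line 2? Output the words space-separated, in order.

Line 1: ['the', 'young', 'distance'] (min_width=18, slack=0)
Line 2: ['security', 'chair'] (min_width=14, slack=4)
Line 3: ['emerald', 'string'] (min_width=14, slack=4)
Line 4: ['algorithm', 'mineral'] (min_width=17, slack=1)
Line 5: ['keyboard', 'fox'] (min_width=12, slack=6)
Line 6: ['library', 'make'] (min_width=12, slack=6)
Line 7: ['string', 'everything'] (min_width=17, slack=1)
Line 8: ['diamond', 'yellow'] (min_width=14, slack=4)
Line 9: ['bright', 'quick', 'good'] (min_width=17, slack=1)

Answer: security chair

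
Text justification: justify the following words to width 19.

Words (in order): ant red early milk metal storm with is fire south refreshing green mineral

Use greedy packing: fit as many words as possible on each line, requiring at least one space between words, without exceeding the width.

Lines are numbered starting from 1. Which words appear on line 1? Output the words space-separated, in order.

Line 1: ['ant', 'red', 'early', 'milk'] (min_width=18, slack=1)
Line 2: ['metal', 'storm', 'with', 'is'] (min_width=19, slack=0)
Line 3: ['fire', 'south'] (min_width=10, slack=9)
Line 4: ['refreshing', 'green'] (min_width=16, slack=3)
Line 5: ['mineral'] (min_width=7, slack=12)

Answer: ant red early milk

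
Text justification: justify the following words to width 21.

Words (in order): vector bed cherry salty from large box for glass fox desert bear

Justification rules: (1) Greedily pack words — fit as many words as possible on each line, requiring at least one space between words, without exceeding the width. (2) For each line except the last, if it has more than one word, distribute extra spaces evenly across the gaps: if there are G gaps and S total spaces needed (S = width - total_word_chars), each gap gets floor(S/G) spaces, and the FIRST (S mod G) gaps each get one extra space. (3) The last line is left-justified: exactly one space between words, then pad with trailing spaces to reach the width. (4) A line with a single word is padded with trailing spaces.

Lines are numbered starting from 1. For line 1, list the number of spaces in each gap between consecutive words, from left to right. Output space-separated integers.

Line 1: ['vector', 'bed', 'cherry'] (min_width=17, slack=4)
Line 2: ['salty', 'from', 'large', 'box'] (min_width=20, slack=1)
Line 3: ['for', 'glass', 'fox', 'desert'] (min_width=20, slack=1)
Line 4: ['bear'] (min_width=4, slack=17)

Answer: 3 3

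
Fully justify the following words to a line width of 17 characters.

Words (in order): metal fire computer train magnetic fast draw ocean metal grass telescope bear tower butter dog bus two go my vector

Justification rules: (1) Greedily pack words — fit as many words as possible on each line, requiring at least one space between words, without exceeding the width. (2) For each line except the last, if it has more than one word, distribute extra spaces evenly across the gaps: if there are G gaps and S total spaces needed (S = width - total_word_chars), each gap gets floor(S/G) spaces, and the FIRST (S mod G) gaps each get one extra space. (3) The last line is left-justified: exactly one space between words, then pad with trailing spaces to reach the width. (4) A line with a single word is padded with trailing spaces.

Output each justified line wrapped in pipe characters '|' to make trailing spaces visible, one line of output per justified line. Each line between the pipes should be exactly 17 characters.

Line 1: ['metal', 'fire'] (min_width=10, slack=7)
Line 2: ['computer', 'train'] (min_width=14, slack=3)
Line 3: ['magnetic', 'fast'] (min_width=13, slack=4)
Line 4: ['draw', 'ocean', 'metal'] (min_width=16, slack=1)
Line 5: ['grass', 'telescope'] (min_width=15, slack=2)
Line 6: ['bear', 'tower', 'butter'] (min_width=17, slack=0)
Line 7: ['dog', 'bus', 'two', 'go', 'my'] (min_width=17, slack=0)
Line 8: ['vector'] (min_width=6, slack=11)

Answer: |metal        fire|
|computer    train|
|magnetic     fast|
|draw  ocean metal|
|grass   telescope|
|bear tower butter|
|dog bus two go my|
|vector           |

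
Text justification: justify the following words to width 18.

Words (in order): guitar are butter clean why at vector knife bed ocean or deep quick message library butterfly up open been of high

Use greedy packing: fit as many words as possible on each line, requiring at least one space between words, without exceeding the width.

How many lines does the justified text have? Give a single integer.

Line 1: ['guitar', 'are', 'butter'] (min_width=17, slack=1)
Line 2: ['clean', 'why', 'at'] (min_width=12, slack=6)
Line 3: ['vector', 'knife', 'bed'] (min_width=16, slack=2)
Line 4: ['ocean', 'or', 'deep'] (min_width=13, slack=5)
Line 5: ['quick', 'message'] (min_width=13, slack=5)
Line 6: ['library', 'butterfly'] (min_width=17, slack=1)
Line 7: ['up', 'open', 'been', 'of'] (min_width=15, slack=3)
Line 8: ['high'] (min_width=4, slack=14)
Total lines: 8

Answer: 8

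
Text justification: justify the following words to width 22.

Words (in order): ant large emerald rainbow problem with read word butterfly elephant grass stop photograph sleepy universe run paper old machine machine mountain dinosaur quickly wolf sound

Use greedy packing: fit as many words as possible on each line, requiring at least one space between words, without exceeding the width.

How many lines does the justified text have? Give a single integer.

Answer: 9

Derivation:
Line 1: ['ant', 'large', 'emerald'] (min_width=17, slack=5)
Line 2: ['rainbow', 'problem', 'with'] (min_width=20, slack=2)
Line 3: ['read', 'word', 'butterfly'] (min_width=19, slack=3)
Line 4: ['elephant', 'grass', 'stop'] (min_width=19, slack=3)
Line 5: ['photograph', 'sleepy'] (min_width=17, slack=5)
Line 6: ['universe', 'run', 'paper', 'old'] (min_width=22, slack=0)
Line 7: ['machine', 'machine'] (min_width=15, slack=7)
Line 8: ['mountain', 'dinosaur'] (min_width=17, slack=5)
Line 9: ['quickly', 'wolf', 'sound'] (min_width=18, slack=4)
Total lines: 9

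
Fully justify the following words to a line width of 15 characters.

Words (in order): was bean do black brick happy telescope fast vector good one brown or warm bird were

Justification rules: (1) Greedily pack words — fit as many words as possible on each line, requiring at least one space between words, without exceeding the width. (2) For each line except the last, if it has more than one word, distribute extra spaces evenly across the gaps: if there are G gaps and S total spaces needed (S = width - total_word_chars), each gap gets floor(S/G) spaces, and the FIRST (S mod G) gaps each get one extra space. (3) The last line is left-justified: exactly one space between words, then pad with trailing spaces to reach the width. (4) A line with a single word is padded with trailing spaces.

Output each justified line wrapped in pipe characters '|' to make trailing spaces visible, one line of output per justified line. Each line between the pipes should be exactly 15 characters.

Line 1: ['was', 'bean', 'do'] (min_width=11, slack=4)
Line 2: ['black', 'brick'] (min_width=11, slack=4)
Line 3: ['happy', 'telescope'] (min_width=15, slack=0)
Line 4: ['fast', 'vector'] (min_width=11, slack=4)
Line 5: ['good', 'one', 'brown'] (min_width=14, slack=1)
Line 6: ['or', 'warm', 'bird'] (min_width=12, slack=3)
Line 7: ['were'] (min_width=4, slack=11)

Answer: |was   bean   do|
|black     brick|
|happy telescope|
|fast     vector|
|good  one brown|
|or   warm  bird|
|were           |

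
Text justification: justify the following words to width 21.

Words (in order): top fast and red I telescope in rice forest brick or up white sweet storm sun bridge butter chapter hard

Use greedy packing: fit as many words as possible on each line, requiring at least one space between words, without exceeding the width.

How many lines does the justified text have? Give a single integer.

Answer: 6

Derivation:
Line 1: ['top', 'fast', 'and', 'red', 'I'] (min_width=18, slack=3)
Line 2: ['telescope', 'in', 'rice'] (min_width=17, slack=4)
Line 3: ['forest', 'brick', 'or', 'up'] (min_width=18, slack=3)
Line 4: ['white', 'sweet', 'storm', 'sun'] (min_width=21, slack=0)
Line 5: ['bridge', 'butter', 'chapter'] (min_width=21, slack=0)
Line 6: ['hard'] (min_width=4, slack=17)
Total lines: 6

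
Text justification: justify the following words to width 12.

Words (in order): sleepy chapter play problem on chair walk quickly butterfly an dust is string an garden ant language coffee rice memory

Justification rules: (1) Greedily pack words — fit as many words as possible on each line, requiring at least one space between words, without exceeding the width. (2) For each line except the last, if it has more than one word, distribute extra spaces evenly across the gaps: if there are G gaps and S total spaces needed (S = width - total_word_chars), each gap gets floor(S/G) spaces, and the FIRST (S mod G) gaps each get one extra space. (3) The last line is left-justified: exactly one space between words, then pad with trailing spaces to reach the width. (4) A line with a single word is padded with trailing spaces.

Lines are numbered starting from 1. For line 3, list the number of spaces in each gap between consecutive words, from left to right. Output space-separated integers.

Line 1: ['sleepy'] (min_width=6, slack=6)
Line 2: ['chapter', 'play'] (min_width=12, slack=0)
Line 3: ['problem', 'on'] (min_width=10, slack=2)
Line 4: ['chair', 'walk'] (min_width=10, slack=2)
Line 5: ['quickly'] (min_width=7, slack=5)
Line 6: ['butterfly', 'an'] (min_width=12, slack=0)
Line 7: ['dust', 'is'] (min_width=7, slack=5)
Line 8: ['string', 'an'] (min_width=9, slack=3)
Line 9: ['garden', 'ant'] (min_width=10, slack=2)
Line 10: ['language'] (min_width=8, slack=4)
Line 11: ['coffee', 'rice'] (min_width=11, slack=1)
Line 12: ['memory'] (min_width=6, slack=6)

Answer: 3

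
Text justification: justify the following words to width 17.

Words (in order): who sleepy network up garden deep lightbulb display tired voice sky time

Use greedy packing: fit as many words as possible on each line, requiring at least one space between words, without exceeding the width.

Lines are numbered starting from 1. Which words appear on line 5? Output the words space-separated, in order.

Line 1: ['who', 'sleepy'] (min_width=10, slack=7)
Line 2: ['network', 'up', 'garden'] (min_width=17, slack=0)
Line 3: ['deep', 'lightbulb'] (min_width=14, slack=3)
Line 4: ['display', 'tired'] (min_width=13, slack=4)
Line 5: ['voice', 'sky', 'time'] (min_width=14, slack=3)

Answer: voice sky time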